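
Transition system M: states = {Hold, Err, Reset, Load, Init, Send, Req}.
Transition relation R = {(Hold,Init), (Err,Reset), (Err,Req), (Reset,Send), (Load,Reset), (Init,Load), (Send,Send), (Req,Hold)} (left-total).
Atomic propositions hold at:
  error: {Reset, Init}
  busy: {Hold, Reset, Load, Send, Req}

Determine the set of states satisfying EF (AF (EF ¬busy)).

{Hold, Err, Init, Req}

Sat(¬busy) = {Err, Init}
EF ¬busy: least fixpoint, start Z0 = {Err, Init}, add states with some successor in Z. Z1 = {Hold, Err, Init}; Z2 = {Hold, Err, Init, Req}; fixed.
Sat(EF ¬busy) = {Hold, Err, Init, Req}
AF (EF ¬busy): least fixpoint, start Z0 = {Hold, Err, Init, Req}, add states with every successor in Z. Already a fixed point.
Sat(AF (EF ¬busy)) = {Hold, Err, Init, Req}
EF (AF (EF ¬busy)): least fixpoint, start Z0 = {Hold, Err, Init, Req}, add states with some successor in Z. Already a fixed point.
Sat(EF (AF (EF ¬busy))) = {Hold, Err, Init, Req}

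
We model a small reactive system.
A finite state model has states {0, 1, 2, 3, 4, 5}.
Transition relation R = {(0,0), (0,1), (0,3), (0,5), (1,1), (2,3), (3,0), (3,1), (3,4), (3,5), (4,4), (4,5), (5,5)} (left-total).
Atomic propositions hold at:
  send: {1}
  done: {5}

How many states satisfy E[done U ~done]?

5

Sat(~done) = {0, 1, 2, 3, 4}
E[done U ~done]: least fixpoint, start Z0 = Sat(~done) = {0, 1, 2, 3, 4}, add states in Sat(done) with some successor in Z. Already a fixed point.
Sat(E[done U ~done]) = {0, 1, 2, 3, 4}
|Sat(E[done U ~done])| = |{0, 1, 2, 3, 4}| = 5.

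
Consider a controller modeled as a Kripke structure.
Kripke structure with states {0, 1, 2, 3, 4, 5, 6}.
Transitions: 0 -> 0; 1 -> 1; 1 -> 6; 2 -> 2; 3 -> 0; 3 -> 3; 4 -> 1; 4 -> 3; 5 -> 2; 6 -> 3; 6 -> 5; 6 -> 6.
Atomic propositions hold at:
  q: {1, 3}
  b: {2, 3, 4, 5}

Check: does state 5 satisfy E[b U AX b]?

Sat(AX b) = {s : every successor in {2, 3, 4, 5}} = {2, 5}
E[b U AX b]: least fixpoint, start Z0 = Sat(AX b) = {2, 5}, add states in Sat(b) with some successor in Z. Already a fixed point.
Sat(E[b U AX b]) = {2, 5}
5 ∈ Sat(E[b U AX b]) = {2, 5}, so the formula holds at 5.

Yes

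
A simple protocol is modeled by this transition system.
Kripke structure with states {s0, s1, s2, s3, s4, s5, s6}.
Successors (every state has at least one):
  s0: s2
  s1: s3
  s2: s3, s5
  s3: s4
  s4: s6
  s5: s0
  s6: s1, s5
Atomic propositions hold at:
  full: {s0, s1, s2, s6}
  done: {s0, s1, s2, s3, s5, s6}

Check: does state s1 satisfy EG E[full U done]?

E[full U done]: least fixpoint, start Z0 = Sat(done) = {s0, s1, s2, s3, s5, s6}, add states in Sat(full) with some successor in Z. Already a fixed point.
Sat(E[full U done]) = {s0, s1, s2, s3, s5, s6}
EG E[full U done]: greatest fixpoint, start Z0 = {s0, s1, s2, s3, s5, s6}, keep only states in Sat with some successor in Z. Z1 = {s0, s1, s2, s5, s6}; Z2 = {s0, s2, s5, s6}; fixed.
Sat(EG E[full U done]) = {s0, s2, s5, s6}
s1 ∉ Sat(EG E[full U done]) = {s0, s2, s5, s6}, so the formula does not hold at s1.

No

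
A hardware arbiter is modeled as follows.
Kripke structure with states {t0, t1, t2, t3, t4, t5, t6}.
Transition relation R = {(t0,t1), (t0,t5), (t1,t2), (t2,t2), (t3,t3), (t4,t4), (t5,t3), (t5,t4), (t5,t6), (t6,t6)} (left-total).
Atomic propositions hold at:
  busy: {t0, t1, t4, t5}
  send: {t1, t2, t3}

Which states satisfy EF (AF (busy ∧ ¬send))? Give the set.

{t0, t4, t5}

Sat(¬send) = {t0, t4, t5, t6}
Sat(busy ∧ ¬send) = {t0, t4, t5}
AF (busy ∧ ¬send): least fixpoint, start Z0 = {t0, t4, t5}, add states with every successor in Z. Already a fixed point.
Sat(AF (busy ∧ ¬send)) = {t0, t4, t5}
EF (AF (busy ∧ ¬send)): least fixpoint, start Z0 = {t0, t4, t5}, add states with some successor in Z. Already a fixed point.
Sat(EF (AF (busy ∧ ¬send))) = {t0, t4, t5}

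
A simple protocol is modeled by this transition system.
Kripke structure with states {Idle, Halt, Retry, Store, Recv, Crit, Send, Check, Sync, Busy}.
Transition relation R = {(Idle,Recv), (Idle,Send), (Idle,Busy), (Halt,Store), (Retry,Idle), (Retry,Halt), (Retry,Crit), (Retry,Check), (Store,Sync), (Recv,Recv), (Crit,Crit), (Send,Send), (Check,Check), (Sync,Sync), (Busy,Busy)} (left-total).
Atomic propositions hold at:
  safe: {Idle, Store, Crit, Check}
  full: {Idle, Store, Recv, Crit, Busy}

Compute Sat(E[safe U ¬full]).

{Idle, Halt, Retry, Store, Send, Check, Sync}

Sat(¬full) = {Halt, Retry, Send, Check, Sync}
E[safe U ¬full]: least fixpoint, start Z0 = Sat(¬full) = {Halt, Retry, Send, Check, Sync}, add states in Sat(safe) with some successor in Z. Z1 = {Idle, Halt, Retry, Store, Send, Check, Sync}; fixed.
Sat(E[safe U ¬full]) = {Idle, Halt, Retry, Store, Send, Check, Sync}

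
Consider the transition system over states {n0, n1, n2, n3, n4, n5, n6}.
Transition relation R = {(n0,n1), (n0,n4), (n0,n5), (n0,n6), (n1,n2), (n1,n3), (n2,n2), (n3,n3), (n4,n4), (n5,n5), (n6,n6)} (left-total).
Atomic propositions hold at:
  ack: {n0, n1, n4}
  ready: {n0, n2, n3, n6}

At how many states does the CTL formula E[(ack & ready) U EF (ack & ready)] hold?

1

Sat(ack & ready) = {n0}
EF (ack & ready): least fixpoint, start Z0 = {n0}, add states with some successor in Z. Already a fixed point.
Sat(EF (ack & ready)) = {n0}
E[(ack & ready) U EF (ack & ready)]: least fixpoint, start Z0 = Sat(EF (ack & ready)) = {n0}, add states in Sat(ack & ready) with some successor in Z. Already a fixed point.
Sat(E[(ack & ready) U EF (ack & ready)]) = {n0}
|Sat(E[(ack & ready) U EF (ack & ready)])| = |{n0}| = 1.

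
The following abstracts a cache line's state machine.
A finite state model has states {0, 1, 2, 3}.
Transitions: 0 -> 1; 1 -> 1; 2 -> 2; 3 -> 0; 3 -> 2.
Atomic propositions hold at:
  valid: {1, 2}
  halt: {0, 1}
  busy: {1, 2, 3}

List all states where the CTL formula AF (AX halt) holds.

{0, 1}

Sat(AX halt) = {s : every successor in {0, 1}} = {0, 1}
AF (AX halt): least fixpoint, start Z0 = {0, 1}, add states with every successor in Z. Already a fixed point.
Sat(AF (AX halt)) = {0, 1}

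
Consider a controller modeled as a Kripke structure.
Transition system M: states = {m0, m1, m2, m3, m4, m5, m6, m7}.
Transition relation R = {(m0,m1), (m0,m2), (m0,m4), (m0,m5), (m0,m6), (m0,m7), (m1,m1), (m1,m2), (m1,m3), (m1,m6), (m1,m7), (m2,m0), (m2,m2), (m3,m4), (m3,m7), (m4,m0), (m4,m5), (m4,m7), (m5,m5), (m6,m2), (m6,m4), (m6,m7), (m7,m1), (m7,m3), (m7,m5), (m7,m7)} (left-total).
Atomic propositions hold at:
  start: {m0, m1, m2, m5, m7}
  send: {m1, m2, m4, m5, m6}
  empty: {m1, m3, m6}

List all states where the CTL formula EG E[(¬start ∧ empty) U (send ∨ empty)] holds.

Sat(¬start) = {m3, m4, m6}
Sat(¬start ∧ empty) = {m3, m6}
Sat(send ∨ empty) = {m1, m2, m3, m4, m5, m6}
E[(¬start ∧ empty) U (send ∨ empty)]: least fixpoint, start Z0 = Sat((send ∨ empty)) = {m1, m2, m3, m4, m5, m6}, add states in Sat(¬start ∧ empty) with some successor in Z. Already a fixed point.
Sat(E[(¬start ∧ empty) U (send ∨ empty)]) = {m1, m2, m3, m4, m5, m6}
EG E[(¬start ∧ empty) U (send ∨ empty)]: greatest fixpoint, start Z0 = {m1, m2, m3, m4, m5, m6}, keep only states in Sat with some successor in Z. Already a fixed point.
Sat(EG E[(¬start ∧ empty) U (send ∨ empty)]) = {m1, m2, m3, m4, m5, m6}

{m1, m2, m3, m4, m5, m6}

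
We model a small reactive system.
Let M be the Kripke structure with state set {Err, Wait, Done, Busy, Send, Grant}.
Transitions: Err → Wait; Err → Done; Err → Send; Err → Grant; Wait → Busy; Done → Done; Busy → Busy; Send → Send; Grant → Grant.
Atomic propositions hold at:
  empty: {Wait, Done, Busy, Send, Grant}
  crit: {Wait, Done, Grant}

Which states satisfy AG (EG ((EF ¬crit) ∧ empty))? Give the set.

{Wait, Busy, Send}

Sat(¬crit) = {Err, Busy, Send}
EF ¬crit: least fixpoint, start Z0 = {Err, Busy, Send}, add states with some successor in Z. Z1 = {Err, Wait, Busy, Send}; fixed.
Sat(EF ¬crit) = {Err, Wait, Busy, Send}
Sat((EF ¬crit) ∧ empty) = {Wait, Busy, Send}
EG ((EF ¬crit) ∧ empty): greatest fixpoint, start Z0 = {Wait, Busy, Send}, keep only states in Sat with some successor in Z. Already a fixed point.
Sat(EG ((EF ¬crit) ∧ empty)) = {Wait, Busy, Send}
AG (EG ((EF ¬crit) ∧ empty)): greatest fixpoint, start Z0 = {Wait, Busy, Send}, keep only states in Sat with every successor in Z. Already a fixed point.
Sat(AG (EG ((EF ¬crit) ∧ empty))) = {Wait, Busy, Send}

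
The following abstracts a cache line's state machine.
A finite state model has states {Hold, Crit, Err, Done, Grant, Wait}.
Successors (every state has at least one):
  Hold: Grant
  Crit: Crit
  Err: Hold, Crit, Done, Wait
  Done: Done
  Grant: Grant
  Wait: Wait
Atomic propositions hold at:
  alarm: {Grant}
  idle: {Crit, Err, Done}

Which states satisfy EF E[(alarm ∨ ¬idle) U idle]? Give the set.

Sat(¬idle) = {Hold, Grant, Wait}
Sat(alarm ∨ ¬idle) = {Hold, Grant, Wait}
E[(alarm ∨ ¬idle) U idle]: least fixpoint, start Z0 = Sat(idle) = {Crit, Err, Done}, add states in Sat(alarm ∨ ¬idle) with some successor in Z. Already a fixed point.
Sat(E[(alarm ∨ ¬idle) U idle]) = {Crit, Err, Done}
EF E[(alarm ∨ ¬idle) U idle]: least fixpoint, start Z0 = {Crit, Err, Done}, add states with some successor in Z. Already a fixed point.
Sat(EF E[(alarm ∨ ¬idle) U idle]) = {Crit, Err, Done}

{Crit, Err, Done}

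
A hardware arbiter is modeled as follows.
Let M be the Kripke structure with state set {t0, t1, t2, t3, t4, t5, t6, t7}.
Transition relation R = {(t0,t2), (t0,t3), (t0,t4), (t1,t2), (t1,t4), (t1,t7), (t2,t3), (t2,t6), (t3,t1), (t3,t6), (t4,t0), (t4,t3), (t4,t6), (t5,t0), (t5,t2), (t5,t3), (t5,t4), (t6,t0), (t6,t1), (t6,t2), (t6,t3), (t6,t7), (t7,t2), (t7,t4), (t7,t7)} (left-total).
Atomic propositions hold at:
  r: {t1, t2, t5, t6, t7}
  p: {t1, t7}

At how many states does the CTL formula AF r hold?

AF r: least fixpoint, start Z0 = {t1, t2, t5, t6, t7}, add states with every successor in Z. Z1 = {t1, t2, t3, t5, t6, t7}; fixed.
Sat(AF r) = {t1, t2, t3, t5, t6, t7}
|Sat(AF r)| = |{t1, t2, t3, t5, t6, t7}| = 6.

6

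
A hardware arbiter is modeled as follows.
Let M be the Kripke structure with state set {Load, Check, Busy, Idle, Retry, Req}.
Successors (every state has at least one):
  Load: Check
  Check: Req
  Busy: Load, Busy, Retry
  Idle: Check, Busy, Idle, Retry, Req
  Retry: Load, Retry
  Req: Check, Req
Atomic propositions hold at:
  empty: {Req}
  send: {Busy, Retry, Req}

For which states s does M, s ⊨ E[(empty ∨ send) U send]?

Sat(empty ∨ send) = {Busy, Retry, Req}
E[(empty ∨ send) U send]: least fixpoint, start Z0 = Sat(send) = {Busy, Retry, Req}, add states in Sat(empty ∨ send) with some successor in Z. Already a fixed point.
Sat(E[(empty ∨ send) U send]) = {Busy, Retry, Req}

{Busy, Retry, Req}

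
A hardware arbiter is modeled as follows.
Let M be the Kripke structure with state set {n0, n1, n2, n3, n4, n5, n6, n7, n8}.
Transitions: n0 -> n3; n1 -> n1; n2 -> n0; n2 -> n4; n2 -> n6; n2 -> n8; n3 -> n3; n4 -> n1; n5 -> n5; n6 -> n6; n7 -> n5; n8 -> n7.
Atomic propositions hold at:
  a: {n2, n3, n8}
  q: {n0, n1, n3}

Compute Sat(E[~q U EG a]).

Sat(~q) = {n2, n4, n5, n6, n7, n8}
EG a: greatest fixpoint, start Z0 = {n2, n3, n8}, keep only states in Sat with some successor in Z. Z1 = {n2, n3}; Z2 = {n3}; fixed.
Sat(EG a) = {n3}
E[~q U EG a]: least fixpoint, start Z0 = Sat(EG a) = {n3}, add states in Sat(~q) with some successor in Z. Already a fixed point.
Sat(E[~q U EG a]) = {n3}

{n3}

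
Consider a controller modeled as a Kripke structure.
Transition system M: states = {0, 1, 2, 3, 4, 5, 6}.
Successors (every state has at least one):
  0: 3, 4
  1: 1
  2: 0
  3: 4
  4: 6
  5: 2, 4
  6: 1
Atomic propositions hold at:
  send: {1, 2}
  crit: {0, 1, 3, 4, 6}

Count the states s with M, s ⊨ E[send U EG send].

EG send: greatest fixpoint, start Z0 = {1, 2}, keep only states in Sat with some successor in Z. Z1 = {1}; fixed.
Sat(EG send) = {1}
E[send U EG send]: least fixpoint, start Z0 = Sat(EG send) = {1}, add states in Sat(send) with some successor in Z. Already a fixed point.
Sat(E[send U EG send]) = {1}
|Sat(E[send U EG send])| = |{1}| = 1.

1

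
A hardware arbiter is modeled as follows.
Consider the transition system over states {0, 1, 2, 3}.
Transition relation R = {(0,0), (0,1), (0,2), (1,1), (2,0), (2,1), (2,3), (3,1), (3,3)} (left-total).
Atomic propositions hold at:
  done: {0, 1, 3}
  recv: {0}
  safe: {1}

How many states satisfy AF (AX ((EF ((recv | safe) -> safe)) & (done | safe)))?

3

Sat(recv | safe) = {0, 1}
Sat((recv | safe) -> safe) = {1, 2, 3}
EF ((recv | safe) -> safe): least fixpoint, start Z0 = {1, 2, 3}, add states with some successor in Z. Z1 = {0, 1, 2, 3}; fixed.
Sat(EF ((recv | safe) -> safe)) = {0, 1, 2, 3}
Sat(done | safe) = {0, 1, 3}
Sat((EF ((recv | safe) -> safe)) & (done | safe)) = {0, 1, 3}
Sat(AX ((EF ((recv | safe) -> safe)) & (done | safe))) = {s : every successor in {0, 1, 3}} = {1, 2, 3}
AF (AX ((EF ((recv | safe) -> safe)) & (done | safe))): least fixpoint, start Z0 = {1, 2, 3}, add states with every successor in Z. Already a fixed point.
Sat(AF (AX ((EF ((recv | safe) -> safe)) & (done | safe)))) = {1, 2, 3}
|Sat(AF (AX ((EF ((recv | safe) -> safe)) & (done | safe))))| = |{1, 2, 3}| = 3.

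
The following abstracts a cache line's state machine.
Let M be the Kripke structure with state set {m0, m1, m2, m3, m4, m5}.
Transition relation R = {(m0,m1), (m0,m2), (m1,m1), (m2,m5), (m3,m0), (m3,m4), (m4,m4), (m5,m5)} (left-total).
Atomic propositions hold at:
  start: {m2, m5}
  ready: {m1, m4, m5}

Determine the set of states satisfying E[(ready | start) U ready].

{m1, m2, m4, m5}

Sat(ready | start) = {m1, m2, m4, m5}
E[(ready | start) U ready]: least fixpoint, start Z0 = Sat(ready) = {m1, m4, m5}, add states in Sat(ready | start) with some successor in Z. Z1 = {m1, m2, m4, m5}; fixed.
Sat(E[(ready | start) U ready]) = {m1, m2, m4, m5}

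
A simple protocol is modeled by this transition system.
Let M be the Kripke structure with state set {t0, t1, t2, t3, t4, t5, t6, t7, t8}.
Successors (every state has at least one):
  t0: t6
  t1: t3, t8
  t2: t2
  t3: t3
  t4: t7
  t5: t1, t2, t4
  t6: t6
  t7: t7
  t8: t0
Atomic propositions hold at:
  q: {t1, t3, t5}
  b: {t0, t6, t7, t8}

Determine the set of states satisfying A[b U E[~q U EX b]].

{t0, t1, t4, t6, t7, t8}

Sat(~q) = {t0, t2, t4, t6, t7, t8}
Sat(EX b) = {s : some successor in {t0, t6, t7, t8}} = {t0, t1, t4, t6, t7, t8}
E[~q U EX b]: least fixpoint, start Z0 = Sat(EX b) = {t0, t1, t4, t6, t7, t8}, add states in Sat(~q) with some successor in Z. Already a fixed point.
Sat(E[~q U EX b]) = {t0, t1, t4, t6, t7, t8}
A[b U E[~q U EX b]]: least fixpoint, start Z0 = Sat(E[~q U EX b]) = {t0, t1, t4, t6, t7, t8}, add states in Sat(b) with every successor in Z. Already a fixed point.
Sat(A[b U E[~q U EX b]]) = {t0, t1, t4, t6, t7, t8}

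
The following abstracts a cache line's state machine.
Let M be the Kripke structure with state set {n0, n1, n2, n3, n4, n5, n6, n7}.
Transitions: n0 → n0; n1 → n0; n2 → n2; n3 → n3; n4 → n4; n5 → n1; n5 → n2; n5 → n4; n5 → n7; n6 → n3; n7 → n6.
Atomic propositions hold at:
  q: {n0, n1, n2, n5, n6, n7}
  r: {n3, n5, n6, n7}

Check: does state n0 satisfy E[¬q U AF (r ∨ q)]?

Sat(¬q) = {n3, n4}
Sat(r ∨ q) = {n0, n1, n2, n3, n5, n6, n7}
AF (r ∨ q): least fixpoint, start Z0 = {n0, n1, n2, n3, n5, n6, n7}, add states with every successor in Z. Already a fixed point.
Sat(AF (r ∨ q)) = {n0, n1, n2, n3, n5, n6, n7}
E[¬q U AF (r ∨ q)]: least fixpoint, start Z0 = Sat(AF (r ∨ q)) = {n0, n1, n2, n3, n5, n6, n7}, add states in Sat(¬q) with some successor in Z. Already a fixed point.
Sat(E[¬q U AF (r ∨ q)]) = {n0, n1, n2, n3, n5, n6, n7}
n0 ∈ Sat(E[¬q U AF (r ∨ q)]) = {n0, n1, n2, n3, n5, n6, n7}, so the formula holds at n0.

Yes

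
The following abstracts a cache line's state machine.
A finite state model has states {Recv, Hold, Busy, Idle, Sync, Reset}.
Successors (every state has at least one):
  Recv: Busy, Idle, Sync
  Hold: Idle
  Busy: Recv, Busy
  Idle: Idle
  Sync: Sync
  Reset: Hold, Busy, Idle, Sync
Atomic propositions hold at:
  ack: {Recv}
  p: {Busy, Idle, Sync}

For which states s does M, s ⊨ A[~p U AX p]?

{Recv, Hold, Idle, Sync}

Sat(~p) = {Recv, Hold, Reset}
Sat(AX p) = {s : every successor in {Busy, Idle, Sync}} = {Recv, Hold, Idle, Sync}
A[~p U AX p]: least fixpoint, start Z0 = Sat(AX p) = {Recv, Hold, Idle, Sync}, add states in Sat(~p) with every successor in Z. Already a fixed point.
Sat(A[~p U AX p]) = {Recv, Hold, Idle, Sync}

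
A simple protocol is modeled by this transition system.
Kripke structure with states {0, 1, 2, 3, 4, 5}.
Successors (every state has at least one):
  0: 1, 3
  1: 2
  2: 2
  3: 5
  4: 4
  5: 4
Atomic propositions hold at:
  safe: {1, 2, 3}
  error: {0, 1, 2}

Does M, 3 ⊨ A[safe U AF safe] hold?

Yes

AF safe: least fixpoint, start Z0 = {1, 2, 3}, add states with every successor in Z. Z1 = {0, 1, 2, 3}; fixed.
Sat(AF safe) = {0, 1, 2, 3}
A[safe U AF safe]: least fixpoint, start Z0 = Sat(AF safe) = {0, 1, 2, 3}, add states in Sat(safe) with every successor in Z. Already a fixed point.
Sat(A[safe U AF safe]) = {0, 1, 2, 3}
3 ∈ Sat(A[safe U AF safe]) = {0, 1, 2, 3}, so the formula holds at 3.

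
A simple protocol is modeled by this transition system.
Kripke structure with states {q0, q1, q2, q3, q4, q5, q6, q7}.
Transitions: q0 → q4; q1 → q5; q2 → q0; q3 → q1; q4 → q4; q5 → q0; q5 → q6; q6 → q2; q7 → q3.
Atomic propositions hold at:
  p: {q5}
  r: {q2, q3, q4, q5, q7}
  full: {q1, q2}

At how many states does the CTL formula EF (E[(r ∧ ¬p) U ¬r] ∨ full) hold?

Sat(¬p) = {q0, q1, q2, q3, q4, q6, q7}
Sat(r ∧ ¬p) = {q2, q3, q4, q7}
Sat(¬r) = {q0, q1, q6}
E[(r ∧ ¬p) U ¬r]: least fixpoint, start Z0 = Sat(¬r) = {q0, q1, q6}, add states in Sat(r ∧ ¬p) with some successor in Z. Z1 = {q0, q1, q2, q3, q6}; Z2 = {q0, q1, q2, q3, q6, q7}; fixed.
Sat(E[(r ∧ ¬p) U ¬r]) = {q0, q1, q2, q3, q6, q7}
Sat(E[(r ∧ ¬p) U ¬r] ∨ full) = {q0, q1, q2, q3, q6, q7}
EF (E[(r ∧ ¬p) U ¬r] ∨ full): least fixpoint, start Z0 = {q0, q1, q2, q3, q6, q7}, add states with some successor in Z. Z1 = {q0, q1, q2, q3, q5, q6, q7}; fixed.
Sat(EF (E[(r ∧ ¬p) U ¬r] ∨ full)) = {q0, q1, q2, q3, q5, q6, q7}
|Sat(EF (E[(r ∧ ¬p) U ¬r] ∨ full))| = |{q0, q1, q2, q3, q5, q6, q7}| = 7.

7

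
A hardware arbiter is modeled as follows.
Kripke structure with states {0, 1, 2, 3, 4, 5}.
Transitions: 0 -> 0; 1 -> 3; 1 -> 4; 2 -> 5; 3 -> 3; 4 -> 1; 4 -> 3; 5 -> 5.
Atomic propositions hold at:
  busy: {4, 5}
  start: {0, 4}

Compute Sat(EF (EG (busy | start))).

Sat(busy | start) = {0, 4, 5}
EG (busy | start): greatest fixpoint, start Z0 = {0, 4, 5}, keep only states in Sat with some successor in Z. Z1 = {0, 5}; fixed.
Sat(EG (busy | start)) = {0, 5}
EF (EG (busy | start)): least fixpoint, start Z0 = {0, 5}, add states with some successor in Z. Z1 = {0, 2, 5}; fixed.
Sat(EF (EG (busy | start))) = {0, 2, 5}

{0, 2, 5}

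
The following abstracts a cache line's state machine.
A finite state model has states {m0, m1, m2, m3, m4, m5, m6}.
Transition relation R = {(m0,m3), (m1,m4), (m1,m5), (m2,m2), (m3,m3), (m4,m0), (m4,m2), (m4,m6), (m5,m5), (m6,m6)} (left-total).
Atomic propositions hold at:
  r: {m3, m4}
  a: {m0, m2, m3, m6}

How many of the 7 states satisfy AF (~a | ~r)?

6

Sat(~a) = {m1, m4, m5}
Sat(~r) = {m0, m1, m2, m5, m6}
Sat(~a | ~r) = {m0, m1, m2, m4, m5, m6}
AF (~a | ~r): least fixpoint, start Z0 = {m0, m1, m2, m4, m5, m6}, add states with every successor in Z. Already a fixed point.
Sat(AF (~a | ~r)) = {m0, m1, m2, m4, m5, m6}
|Sat(AF (~a | ~r))| = |{m0, m1, m2, m4, m5, m6}| = 6.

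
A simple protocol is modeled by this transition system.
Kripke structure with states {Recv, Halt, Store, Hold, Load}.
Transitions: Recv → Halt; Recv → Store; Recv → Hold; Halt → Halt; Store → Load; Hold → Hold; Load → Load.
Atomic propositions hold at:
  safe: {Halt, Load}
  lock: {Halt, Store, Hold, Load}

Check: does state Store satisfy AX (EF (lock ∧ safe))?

Yes

Sat(lock ∧ safe) = {Halt, Load}
EF (lock ∧ safe): least fixpoint, start Z0 = {Halt, Load}, add states with some successor in Z. Z1 = {Recv, Halt, Store, Load}; fixed.
Sat(EF (lock ∧ safe)) = {Recv, Halt, Store, Load}
Sat(AX (EF (lock ∧ safe))) = {s : every successor in {Recv, Halt, Store, Load}} = {Halt, Store, Load}
Store ∈ Sat(AX (EF (lock ∧ safe))) = {Halt, Store, Load}, so the formula holds at Store.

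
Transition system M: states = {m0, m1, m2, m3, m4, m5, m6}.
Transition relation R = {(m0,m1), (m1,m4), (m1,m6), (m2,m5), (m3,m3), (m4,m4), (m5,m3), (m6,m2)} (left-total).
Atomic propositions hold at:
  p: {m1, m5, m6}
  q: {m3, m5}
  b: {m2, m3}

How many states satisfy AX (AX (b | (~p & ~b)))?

Sat(~p) = {m0, m2, m3, m4}
Sat(~b) = {m0, m1, m4, m5, m6}
Sat(~p & ~b) = {m0, m4}
Sat(b | (~p & ~b)) = {m0, m2, m3, m4}
Sat(AX (b | (~p & ~b))) = {s : every successor in {m0, m2, m3, m4}} = {m3, m4, m5, m6}
Sat(AX (AX (b | (~p & ~b)))) = {s : every successor in {m3, m4, m5, m6}} = {m1, m2, m3, m4, m5}
|Sat(AX (AX (b | (~p & ~b))))| = |{m1, m2, m3, m4, m5}| = 5.

5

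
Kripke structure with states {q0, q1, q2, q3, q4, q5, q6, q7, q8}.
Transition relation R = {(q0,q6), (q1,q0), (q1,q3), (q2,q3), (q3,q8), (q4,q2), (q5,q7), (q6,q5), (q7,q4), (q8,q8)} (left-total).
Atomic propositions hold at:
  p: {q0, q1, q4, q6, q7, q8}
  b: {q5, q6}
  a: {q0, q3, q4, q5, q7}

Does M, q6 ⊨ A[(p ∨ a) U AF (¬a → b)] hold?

Sat(p ∨ a) = {q0, q1, q3, q4, q5, q6, q7, q8}
Sat(¬a) = {q1, q2, q6, q8}
Sat(¬a → b) = {q0, q3, q4, q5, q6, q7}
AF (¬a → b): least fixpoint, start Z0 = {q0, q3, q4, q5, q6, q7}, add states with every successor in Z. Z1 = {q0, q1, q2, q3, q4, q5, q6, q7}; fixed.
Sat(AF (¬a → b)) = {q0, q1, q2, q3, q4, q5, q6, q7}
A[(p ∨ a) U AF (¬a → b)]: least fixpoint, start Z0 = Sat(AF (¬a → b)) = {q0, q1, q2, q3, q4, q5, q6, q7}, add states in Sat(p ∨ a) with every successor in Z. Already a fixed point.
Sat(A[(p ∨ a) U AF (¬a → b)]) = {q0, q1, q2, q3, q4, q5, q6, q7}
q6 ∈ Sat(A[(p ∨ a) U AF (¬a → b)]) = {q0, q1, q2, q3, q4, q5, q6, q7}, so the formula holds at q6.

Yes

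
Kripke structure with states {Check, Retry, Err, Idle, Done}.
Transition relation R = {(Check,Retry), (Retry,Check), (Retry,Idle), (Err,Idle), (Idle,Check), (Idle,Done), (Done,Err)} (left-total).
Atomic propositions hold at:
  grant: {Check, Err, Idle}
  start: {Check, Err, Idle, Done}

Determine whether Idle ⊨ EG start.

Yes

EG start: greatest fixpoint, start Z0 = {Check, Err, Idle, Done}, keep only states in Sat with some successor in Z. Z1 = {Err, Idle, Done}; fixed.
Sat(EG start) = {Err, Idle, Done}
Idle ∈ Sat(EG start) = {Err, Idle, Done}, so the formula holds at Idle.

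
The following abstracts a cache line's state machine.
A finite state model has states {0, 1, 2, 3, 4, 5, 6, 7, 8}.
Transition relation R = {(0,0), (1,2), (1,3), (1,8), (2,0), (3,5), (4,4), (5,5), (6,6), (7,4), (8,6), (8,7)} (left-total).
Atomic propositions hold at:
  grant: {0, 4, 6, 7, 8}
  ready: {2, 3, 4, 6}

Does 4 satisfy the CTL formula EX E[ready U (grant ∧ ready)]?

Sat(grant ∧ ready) = {4, 6}
E[ready U (grant ∧ ready)]: least fixpoint, start Z0 = Sat((grant ∧ ready)) = {4, 6}, add states in Sat(ready) with some successor in Z. Already a fixed point.
Sat(E[ready U (grant ∧ ready)]) = {4, 6}
Sat(EX E[ready U (grant ∧ ready)]) = {s : some successor in {4, 6}} = {4, 6, 7, 8}
4 ∈ Sat(EX E[ready U (grant ∧ ready)]) = {4, 6, 7, 8}, so the formula holds at 4.

Yes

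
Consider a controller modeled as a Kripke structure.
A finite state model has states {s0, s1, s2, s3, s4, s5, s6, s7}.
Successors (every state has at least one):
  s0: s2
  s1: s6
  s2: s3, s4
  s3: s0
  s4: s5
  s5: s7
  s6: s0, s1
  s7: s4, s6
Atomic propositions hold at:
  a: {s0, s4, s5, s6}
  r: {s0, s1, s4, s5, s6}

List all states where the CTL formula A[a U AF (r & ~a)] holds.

Sat(~a) = {s1, s2, s3, s7}
Sat(r & ~a) = {s1}
AF (r & ~a): least fixpoint, start Z0 = {s1}, add states with every successor in Z. Already a fixed point.
Sat(AF (r & ~a)) = {s1}
A[a U AF (r & ~a)]: least fixpoint, start Z0 = Sat(AF (r & ~a)) = {s1}, add states in Sat(a) with every successor in Z. Already a fixed point.
Sat(A[a U AF (r & ~a)]) = {s1}

{s1}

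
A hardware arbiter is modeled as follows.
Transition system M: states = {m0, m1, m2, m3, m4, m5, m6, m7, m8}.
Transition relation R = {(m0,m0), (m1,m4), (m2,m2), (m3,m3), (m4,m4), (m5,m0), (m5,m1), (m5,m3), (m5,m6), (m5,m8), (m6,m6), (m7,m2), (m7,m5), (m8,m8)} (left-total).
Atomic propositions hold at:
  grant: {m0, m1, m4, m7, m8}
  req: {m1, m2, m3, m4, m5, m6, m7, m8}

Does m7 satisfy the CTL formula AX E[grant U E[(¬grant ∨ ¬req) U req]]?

Yes

Sat(¬grant) = {m2, m3, m5, m6}
Sat(¬req) = {m0}
Sat(¬grant ∨ ¬req) = {m0, m2, m3, m5, m6}
E[(¬grant ∨ ¬req) U req]: least fixpoint, start Z0 = Sat(req) = {m1, m2, m3, m4, m5, m6, m7, m8}, add states in Sat(¬grant ∨ ¬req) with some successor in Z. Already a fixed point.
Sat(E[(¬grant ∨ ¬req) U req]) = {m1, m2, m3, m4, m5, m6, m7, m8}
E[grant U E[(¬grant ∨ ¬req) U req]]: least fixpoint, start Z0 = Sat(E[(¬grant ∨ ¬req) U req]) = {m1, m2, m3, m4, m5, m6, m7, m8}, add states in Sat(grant) with some successor in Z. Already a fixed point.
Sat(E[grant U E[(¬grant ∨ ¬req) U req]]) = {m1, m2, m3, m4, m5, m6, m7, m8}
Sat(AX E[grant U E[(¬grant ∨ ¬req) U req]]) = {s : every successor in {m1, m2, m3, m4, m5, m6, m7, m8}} = {m1, m2, m3, m4, m6, m7, m8}
m7 ∈ Sat(AX E[grant U E[(¬grant ∨ ¬req) U req]]) = {m1, m2, m3, m4, m6, m7, m8}, so the formula holds at m7.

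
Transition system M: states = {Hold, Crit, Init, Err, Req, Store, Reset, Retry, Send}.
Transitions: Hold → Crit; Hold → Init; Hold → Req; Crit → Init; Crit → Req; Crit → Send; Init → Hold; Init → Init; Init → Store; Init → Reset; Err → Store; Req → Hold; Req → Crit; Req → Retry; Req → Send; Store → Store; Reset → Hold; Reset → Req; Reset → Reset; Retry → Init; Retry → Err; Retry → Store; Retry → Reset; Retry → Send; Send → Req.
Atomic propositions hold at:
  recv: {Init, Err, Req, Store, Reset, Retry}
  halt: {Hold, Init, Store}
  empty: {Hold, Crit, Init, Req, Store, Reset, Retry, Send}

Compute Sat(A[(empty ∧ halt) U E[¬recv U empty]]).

Sat(empty ∧ halt) = {Hold, Init, Store}
Sat(¬recv) = {Hold, Crit, Send}
E[¬recv U empty]: least fixpoint, start Z0 = Sat(empty) = {Hold, Crit, Init, Req, Store, Reset, Retry, Send}, add states in Sat(¬recv) with some successor in Z. Already a fixed point.
Sat(E[¬recv U empty]) = {Hold, Crit, Init, Req, Store, Reset, Retry, Send}
A[(empty ∧ halt) U E[¬recv U empty]]: least fixpoint, start Z0 = Sat(E[¬recv U empty]) = {Hold, Crit, Init, Req, Store, Reset, Retry, Send}, add states in Sat(empty ∧ halt) with every successor in Z. Already a fixed point.
Sat(A[(empty ∧ halt) U E[¬recv U empty]]) = {Hold, Crit, Init, Req, Store, Reset, Retry, Send}

{Hold, Crit, Init, Req, Store, Reset, Retry, Send}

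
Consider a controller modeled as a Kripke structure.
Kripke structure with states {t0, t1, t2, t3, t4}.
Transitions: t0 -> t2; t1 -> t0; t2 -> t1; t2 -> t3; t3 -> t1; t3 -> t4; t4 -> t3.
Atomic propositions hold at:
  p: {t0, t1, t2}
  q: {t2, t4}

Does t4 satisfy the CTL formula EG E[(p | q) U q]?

Sat(p | q) = {t0, t1, t2, t4}
E[(p | q) U q]: least fixpoint, start Z0 = Sat(q) = {t2, t4}, add states in Sat(p | q) with some successor in Z. Z1 = {t0, t2, t4}; Z2 = {t0, t1, t2, t4}; fixed.
Sat(E[(p | q) U q]) = {t0, t1, t2, t4}
EG E[(p | q) U q]: greatest fixpoint, start Z0 = {t0, t1, t2, t4}, keep only states in Sat with some successor in Z. Z1 = {t0, t1, t2}; fixed.
Sat(EG E[(p | q) U q]) = {t0, t1, t2}
t4 ∉ Sat(EG E[(p | q) U q]) = {t0, t1, t2}, so the formula does not hold at t4.

No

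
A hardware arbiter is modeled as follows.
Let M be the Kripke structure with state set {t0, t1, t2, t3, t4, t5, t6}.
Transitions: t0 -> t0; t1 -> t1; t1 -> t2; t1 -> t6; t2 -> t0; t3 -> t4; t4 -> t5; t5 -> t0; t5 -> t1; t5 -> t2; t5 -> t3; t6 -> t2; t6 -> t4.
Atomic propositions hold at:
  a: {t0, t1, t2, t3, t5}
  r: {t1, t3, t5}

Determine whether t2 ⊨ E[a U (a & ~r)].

Sat(~r) = {t0, t2, t4, t6}
Sat(a & ~r) = {t0, t2}
E[a U (a & ~r)]: least fixpoint, start Z0 = Sat((a & ~r)) = {t0, t2}, add states in Sat(a) with some successor in Z. Z1 = {t0, t1, t2, t5}; fixed.
Sat(E[a U (a & ~r)]) = {t0, t1, t2, t5}
t2 ∈ Sat(E[a U (a & ~r)]) = {t0, t1, t2, t5}, so the formula holds at t2.

Yes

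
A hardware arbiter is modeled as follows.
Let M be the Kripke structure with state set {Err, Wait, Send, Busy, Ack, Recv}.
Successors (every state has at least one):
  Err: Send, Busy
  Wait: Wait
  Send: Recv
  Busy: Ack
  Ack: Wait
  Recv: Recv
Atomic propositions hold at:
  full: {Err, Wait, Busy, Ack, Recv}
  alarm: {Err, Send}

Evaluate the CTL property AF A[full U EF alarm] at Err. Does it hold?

Yes

EF alarm: least fixpoint, start Z0 = {Err, Send}, add states with some successor in Z. Already a fixed point.
Sat(EF alarm) = {Err, Send}
A[full U EF alarm]: least fixpoint, start Z0 = Sat(EF alarm) = {Err, Send}, add states in Sat(full) with every successor in Z. Already a fixed point.
Sat(A[full U EF alarm]) = {Err, Send}
AF A[full U EF alarm]: least fixpoint, start Z0 = {Err, Send}, add states with every successor in Z. Already a fixed point.
Sat(AF A[full U EF alarm]) = {Err, Send}
Err ∈ Sat(AF A[full U EF alarm]) = {Err, Send}, so the formula holds at Err.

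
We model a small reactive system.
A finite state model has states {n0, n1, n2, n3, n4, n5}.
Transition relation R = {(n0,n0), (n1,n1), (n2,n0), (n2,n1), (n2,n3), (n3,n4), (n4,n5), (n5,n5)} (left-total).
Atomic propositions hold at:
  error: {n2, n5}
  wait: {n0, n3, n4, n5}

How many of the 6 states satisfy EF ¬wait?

Sat(¬wait) = {n1, n2}
EF ¬wait: least fixpoint, start Z0 = {n1, n2}, add states with some successor in Z. Already a fixed point.
Sat(EF ¬wait) = {n1, n2}
|Sat(EF ¬wait)| = |{n1, n2}| = 2.

2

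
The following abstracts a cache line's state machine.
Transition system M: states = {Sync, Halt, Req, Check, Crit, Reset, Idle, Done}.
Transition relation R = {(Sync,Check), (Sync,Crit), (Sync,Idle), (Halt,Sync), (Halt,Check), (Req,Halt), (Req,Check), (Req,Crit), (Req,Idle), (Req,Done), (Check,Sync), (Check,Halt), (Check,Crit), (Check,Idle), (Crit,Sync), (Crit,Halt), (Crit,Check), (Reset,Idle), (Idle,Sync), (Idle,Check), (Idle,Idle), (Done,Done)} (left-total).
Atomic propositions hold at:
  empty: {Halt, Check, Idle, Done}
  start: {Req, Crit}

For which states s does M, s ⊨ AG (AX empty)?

{Done}

Sat(AX empty) = {s : every successor in {Halt, Check, Idle, Done}} = {Reset, Done}
AG (AX empty): greatest fixpoint, start Z0 = {Reset, Done}, keep only states in Sat with every successor in Z. Z1 = {Done}; fixed.
Sat(AG (AX empty)) = {Done}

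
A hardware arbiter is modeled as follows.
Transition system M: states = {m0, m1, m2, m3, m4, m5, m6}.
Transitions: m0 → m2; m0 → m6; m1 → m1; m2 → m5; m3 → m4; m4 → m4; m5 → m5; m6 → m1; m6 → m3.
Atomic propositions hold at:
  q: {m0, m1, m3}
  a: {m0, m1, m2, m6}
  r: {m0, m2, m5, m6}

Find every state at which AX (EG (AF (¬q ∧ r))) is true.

{m2, m5}

Sat(¬q) = {m2, m4, m5, m6}
Sat(¬q ∧ r) = {m2, m5, m6}
AF (¬q ∧ r): least fixpoint, start Z0 = {m2, m5, m6}, add states with every successor in Z. Z1 = {m0, m2, m5, m6}; fixed.
Sat(AF (¬q ∧ r)) = {m0, m2, m5, m6}
EG (AF (¬q ∧ r)): greatest fixpoint, start Z0 = {m0, m2, m5, m6}, keep only states in Sat with some successor in Z. Z1 = {m0, m2, m5}; fixed.
Sat(EG (AF (¬q ∧ r))) = {m0, m2, m5}
Sat(AX (EG (AF (¬q ∧ r)))) = {s : every successor in {m0, m2, m5}} = {m2, m5}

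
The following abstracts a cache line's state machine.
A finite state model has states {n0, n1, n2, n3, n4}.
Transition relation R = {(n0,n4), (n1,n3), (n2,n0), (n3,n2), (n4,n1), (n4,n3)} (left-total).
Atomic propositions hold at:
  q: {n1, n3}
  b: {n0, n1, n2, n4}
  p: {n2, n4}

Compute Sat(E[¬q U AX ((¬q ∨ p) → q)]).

{n0, n1, n2, n4}

Sat(¬q) = {n0, n2, n4}
Sat(¬q ∨ p) = {n0, n2, n4}
Sat((¬q ∨ p) → q) = {n1, n3}
Sat(AX ((¬q ∨ p) → q)) = {s : every successor in {n1, n3}} = {n1, n4}
E[¬q U AX ((¬q ∨ p) → q)]: least fixpoint, start Z0 = Sat(AX ((¬q ∨ p) → q)) = {n1, n4}, add states in Sat(¬q) with some successor in Z. Z1 = {n0, n1, n4}; Z2 = {n0, n1, n2, n4}; fixed.
Sat(E[¬q U AX ((¬q ∨ p) → q)]) = {n0, n1, n2, n4}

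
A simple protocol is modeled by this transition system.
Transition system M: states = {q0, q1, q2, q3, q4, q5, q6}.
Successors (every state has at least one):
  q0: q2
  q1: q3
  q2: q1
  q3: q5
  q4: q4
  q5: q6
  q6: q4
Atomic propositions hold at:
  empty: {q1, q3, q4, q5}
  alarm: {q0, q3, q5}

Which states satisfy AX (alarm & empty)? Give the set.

Sat(alarm & empty) = {q3, q5}
Sat(AX (alarm & empty)) = {s : every successor in {q3, q5}} = {q1, q3}

{q1, q3}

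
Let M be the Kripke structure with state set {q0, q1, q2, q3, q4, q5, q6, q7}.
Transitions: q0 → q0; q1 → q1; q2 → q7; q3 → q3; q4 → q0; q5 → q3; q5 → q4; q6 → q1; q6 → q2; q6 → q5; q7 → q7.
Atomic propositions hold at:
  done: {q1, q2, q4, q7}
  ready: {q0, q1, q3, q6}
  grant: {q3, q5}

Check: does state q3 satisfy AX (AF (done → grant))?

Sat(done → grant) = {q0, q3, q5, q6}
AF (done → grant): least fixpoint, start Z0 = {q0, q3, q5, q6}, add states with every successor in Z. Z1 = {q0, q3, q4, q5, q6}; fixed.
Sat(AF (done → grant)) = {q0, q3, q4, q5, q6}
Sat(AX (AF (done → grant))) = {s : every successor in {q0, q3, q4, q5, q6}} = {q0, q3, q4, q5}
q3 ∈ Sat(AX (AF (done → grant))) = {q0, q3, q4, q5}, so the formula holds at q3.

Yes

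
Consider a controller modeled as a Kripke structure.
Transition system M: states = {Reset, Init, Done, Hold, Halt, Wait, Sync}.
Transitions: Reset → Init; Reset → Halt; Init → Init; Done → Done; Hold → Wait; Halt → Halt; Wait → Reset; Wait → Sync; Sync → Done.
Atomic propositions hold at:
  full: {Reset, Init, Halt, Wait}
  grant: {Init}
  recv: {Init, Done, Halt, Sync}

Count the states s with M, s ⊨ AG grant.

AG grant: greatest fixpoint, start Z0 = {Init}, keep only states in Sat with every successor in Z. Already a fixed point.
Sat(AG grant) = {Init}
|Sat(AG grant)| = |{Init}| = 1.

1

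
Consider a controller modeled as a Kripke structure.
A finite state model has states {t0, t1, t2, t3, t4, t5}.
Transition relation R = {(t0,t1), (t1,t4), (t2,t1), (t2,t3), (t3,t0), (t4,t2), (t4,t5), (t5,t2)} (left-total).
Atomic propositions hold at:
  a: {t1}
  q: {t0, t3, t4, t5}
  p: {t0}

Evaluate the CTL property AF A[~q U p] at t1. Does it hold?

No

Sat(~q) = {t1, t2}
A[~q U p]: least fixpoint, start Z0 = Sat(p) = {t0}, add states in Sat(~q) with every successor in Z. Already a fixed point.
Sat(A[~q U p]) = {t0}
AF A[~q U p]: least fixpoint, start Z0 = {t0}, add states with every successor in Z. Z1 = {t0, t3}; fixed.
Sat(AF A[~q U p]) = {t0, t3}
t1 ∉ Sat(AF A[~q U p]) = {t0, t3}, so the formula does not hold at t1.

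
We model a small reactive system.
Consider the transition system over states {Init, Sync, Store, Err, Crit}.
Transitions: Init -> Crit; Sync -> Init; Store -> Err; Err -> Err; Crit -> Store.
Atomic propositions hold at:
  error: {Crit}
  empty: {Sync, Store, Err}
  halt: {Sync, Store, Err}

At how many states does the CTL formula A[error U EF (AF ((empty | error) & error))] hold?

3

Sat(empty | error) = {Sync, Store, Err, Crit}
Sat((empty | error) & error) = {Crit}
AF ((empty | error) & error): least fixpoint, start Z0 = {Crit}, add states with every successor in Z. Z1 = {Init, Crit}; Z2 = {Init, Sync, Crit}; fixed.
Sat(AF ((empty | error) & error)) = {Init, Sync, Crit}
EF (AF ((empty | error) & error)): least fixpoint, start Z0 = {Init, Sync, Crit}, add states with some successor in Z. Already a fixed point.
Sat(EF (AF ((empty | error) & error))) = {Init, Sync, Crit}
A[error U EF (AF ((empty | error) & error))]: least fixpoint, start Z0 = Sat(EF (AF ((empty | error) & error))) = {Init, Sync, Crit}, add states in Sat(error) with every successor in Z. Already a fixed point.
Sat(A[error U EF (AF ((empty | error) & error))]) = {Init, Sync, Crit}
|Sat(A[error U EF (AF ((empty | error) & error))])| = |{Init, Sync, Crit}| = 3.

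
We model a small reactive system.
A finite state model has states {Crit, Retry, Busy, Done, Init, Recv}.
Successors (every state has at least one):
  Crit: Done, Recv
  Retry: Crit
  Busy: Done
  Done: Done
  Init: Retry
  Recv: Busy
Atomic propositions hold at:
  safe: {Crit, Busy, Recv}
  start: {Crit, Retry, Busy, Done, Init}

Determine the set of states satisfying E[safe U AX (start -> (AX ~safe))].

Sat(~safe) = {Retry, Done, Init}
Sat(AX ~safe) = {s : every successor in {Retry, Done, Init}} = {Busy, Done, Init}
Sat(start -> (AX ~safe)) = {Busy, Done, Init, Recv}
Sat(AX (start -> (AX ~safe))) = {s : every successor in {Busy, Done, Init, Recv}} = {Crit, Busy, Done, Recv}
E[safe U AX (start -> (AX ~safe))]: least fixpoint, start Z0 = Sat(AX (start -> (AX ~safe))) = {Crit, Busy, Done, Recv}, add states in Sat(safe) with some successor in Z. Already a fixed point.
Sat(E[safe U AX (start -> (AX ~safe))]) = {Crit, Busy, Done, Recv}

{Crit, Busy, Done, Recv}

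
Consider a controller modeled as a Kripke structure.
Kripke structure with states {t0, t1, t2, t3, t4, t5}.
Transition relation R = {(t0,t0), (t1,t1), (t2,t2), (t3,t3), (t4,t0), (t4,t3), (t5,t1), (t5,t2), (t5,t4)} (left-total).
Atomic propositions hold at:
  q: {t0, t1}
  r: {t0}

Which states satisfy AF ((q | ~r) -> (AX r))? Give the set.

Sat(~r) = {t1, t2, t3, t4, t5}
Sat(q | ~r) = {t0, t1, t2, t3, t4, t5}
Sat(AX r) = {s : every successor in {t0}} = {t0}
Sat((q | ~r) -> (AX r)) = {t0}
AF ((q | ~r) -> (AX r)): least fixpoint, start Z0 = {t0}, add states with every successor in Z. Already a fixed point.
Sat(AF ((q | ~r) -> (AX r))) = {t0}

{t0}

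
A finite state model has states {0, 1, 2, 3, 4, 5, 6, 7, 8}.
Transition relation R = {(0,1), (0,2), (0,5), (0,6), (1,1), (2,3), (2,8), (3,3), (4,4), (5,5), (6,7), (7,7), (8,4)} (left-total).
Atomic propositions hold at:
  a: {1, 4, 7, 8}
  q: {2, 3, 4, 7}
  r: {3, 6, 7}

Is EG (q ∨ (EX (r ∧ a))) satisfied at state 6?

Yes

Sat(r ∧ a) = {7}
Sat(EX (r ∧ a)) = {s : some successor in {7}} = {6, 7}
Sat(q ∨ (EX (r ∧ a))) = {2, 3, 4, 6, 7}
EG (q ∨ (EX (r ∧ a))): greatest fixpoint, start Z0 = {2, 3, 4, 6, 7}, keep only states in Sat with some successor in Z. Already a fixed point.
Sat(EG (q ∨ (EX (r ∧ a)))) = {2, 3, 4, 6, 7}
6 ∈ Sat(EG (q ∨ (EX (r ∧ a)))) = {2, 3, 4, 6, 7}, so the formula holds at 6.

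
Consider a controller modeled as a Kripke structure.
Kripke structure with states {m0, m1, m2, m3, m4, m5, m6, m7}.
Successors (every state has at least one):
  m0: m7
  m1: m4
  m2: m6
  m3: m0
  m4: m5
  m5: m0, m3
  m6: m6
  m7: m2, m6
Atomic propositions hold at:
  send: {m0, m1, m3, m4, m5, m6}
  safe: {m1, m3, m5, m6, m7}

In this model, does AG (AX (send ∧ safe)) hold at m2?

Sat(send ∧ safe) = {m1, m3, m5, m6}
Sat(AX (send ∧ safe)) = {s : every successor in {m1, m3, m5, m6}} = {m2, m4, m6}
AG (AX (send ∧ safe)): greatest fixpoint, start Z0 = {m2, m4, m6}, keep only states in Sat with every successor in Z. Z1 = {m2, m6}; fixed.
Sat(AG (AX (send ∧ safe))) = {m2, m6}
m2 ∈ Sat(AG (AX (send ∧ safe))) = {m2, m6}, so the formula holds at m2.

Yes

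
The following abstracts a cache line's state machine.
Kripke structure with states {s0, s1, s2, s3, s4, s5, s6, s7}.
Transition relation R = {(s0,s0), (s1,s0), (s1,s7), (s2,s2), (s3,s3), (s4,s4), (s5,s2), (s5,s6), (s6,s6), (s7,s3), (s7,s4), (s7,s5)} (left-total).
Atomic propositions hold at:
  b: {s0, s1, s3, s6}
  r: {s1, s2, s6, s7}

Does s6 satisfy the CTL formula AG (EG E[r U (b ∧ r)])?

Yes

Sat(b ∧ r) = {s1, s6}
E[r U (b ∧ r)]: least fixpoint, start Z0 = Sat((b ∧ r)) = {s1, s6}, add states in Sat(r) with some successor in Z. Already a fixed point.
Sat(E[r U (b ∧ r)]) = {s1, s6}
EG E[r U (b ∧ r)]: greatest fixpoint, start Z0 = {s1, s6}, keep only states in Sat with some successor in Z. Z1 = {s6}; fixed.
Sat(EG E[r U (b ∧ r)]) = {s6}
AG (EG E[r U (b ∧ r)]): greatest fixpoint, start Z0 = {s6}, keep only states in Sat with every successor in Z. Already a fixed point.
Sat(AG (EG E[r U (b ∧ r)])) = {s6}
s6 ∈ Sat(AG (EG E[r U (b ∧ r)])) = {s6}, so the formula holds at s6.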